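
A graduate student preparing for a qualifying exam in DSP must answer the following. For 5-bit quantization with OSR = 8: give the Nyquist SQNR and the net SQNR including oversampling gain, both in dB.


Step 1 — baseline SQNR at Nyquist:
SQNR_base = 6.02*N + 1.76
          = 6.02*5 + 1.76
          = 31.86 dB

Step 2 — oversampling processing gain:
G = 10*log10(OSR) = 10*log10(8) = 9.03 dB

Step 3 — total:
SQNR_total = 31.86 + 9.03 = 40.89 dB

Base SQNR = 31.86 dB; oversampled SQNR = 40.89 dB


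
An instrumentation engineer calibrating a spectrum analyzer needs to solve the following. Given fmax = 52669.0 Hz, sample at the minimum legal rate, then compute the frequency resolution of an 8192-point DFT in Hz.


Step 1 — Nyquist sampling rate:
fs = 2 * fmax = 2 * 52669.0 = 105338.0 Hz

Step 2 — DFT bin spacing:
df = fs / N = 105338.0 / 8192 = 12.8586 Hz

12.8586 Hz


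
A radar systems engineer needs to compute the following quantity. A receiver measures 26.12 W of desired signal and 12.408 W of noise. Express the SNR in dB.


SNR in decibels:
SNR = 10 * log10(Ps / Pn)
    = 10 * log10(26.12 / 12.408)
    = 10 * log10(2.1051)
    = 10 * 0.3233
    = 3.23 dB

3.23 dB


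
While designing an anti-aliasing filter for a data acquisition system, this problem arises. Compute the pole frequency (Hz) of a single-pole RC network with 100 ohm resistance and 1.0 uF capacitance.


Cutoff frequency of a first-order RC filter:
fc = 1 / (2 * pi * R * C)
C = 1.0 uF = 1e-06 F
fc = 1 / (2 * pi * 100 * 1e-06)
   = 1 / 0.00062831853071796
   = 1591.549431 Hz

1591.549431 Hz


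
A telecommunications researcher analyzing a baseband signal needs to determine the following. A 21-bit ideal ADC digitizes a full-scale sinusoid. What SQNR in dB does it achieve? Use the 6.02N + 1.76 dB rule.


Theoretical SNR for a full-scale sinusoid:
SNR = 6.02 * N + 1.76
    = 6.02 * 21 + 1.76
    = 126.42 + 1.76
    = 128.18 dB

128.18 dB


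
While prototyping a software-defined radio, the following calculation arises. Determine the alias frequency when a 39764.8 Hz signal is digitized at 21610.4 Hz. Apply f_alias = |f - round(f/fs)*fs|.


Compute the nearest integer multiple of fs to the signal:
n = round(39764.8 / 21610.4) = 2
f_alias = |39764.8 - 2 * 21610.4|
        = |39764.8 - 43220.8|
        = 3456.0 Hz

3456.0


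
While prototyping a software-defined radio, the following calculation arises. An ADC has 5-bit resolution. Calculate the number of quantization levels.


Number of quantization levels = 2^N
= 2^5
= 32

32


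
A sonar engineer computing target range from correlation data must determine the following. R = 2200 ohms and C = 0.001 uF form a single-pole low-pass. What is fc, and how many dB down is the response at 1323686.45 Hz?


Step 1 — cutoff frequency:
fc = 1 / (2*pi*R*C)
C = 0.001 uF = 1e-09 F
fc = 1 / (2*pi*2200*1e-09)
   = 72343.156 Hz

Step 2 — magnitude at f = 1323686.45 Hz:
|H(f)| = 1 / sqrt(1 + (f/fc)^2)
f/fc = 1323686.45 / 72343.156 = 18.297328
|H| = 1 / sqrt(1 + 334.792212) = 0.0545713
|H|_dB = 20*log10(0.0545713) = -25.26 dB

fc = 72343.156 Hz; |H(1323686.45 Hz)| = -25.26 dB


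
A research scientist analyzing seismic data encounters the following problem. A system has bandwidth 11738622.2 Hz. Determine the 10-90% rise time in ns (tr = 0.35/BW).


Rise time from bandwidth relationship:
tr = 0.35 / BW
   = 0.35 / 11738622.2
   = 2.981610568e-08 s
   = 29.8161 ns

29.8161 ns


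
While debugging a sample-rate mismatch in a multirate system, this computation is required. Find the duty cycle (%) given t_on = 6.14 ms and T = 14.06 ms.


Duty cycle as a percentage:
DC = (t_on / T) * 100
   = (6.14 / 14.06) * 100
   = 0.4367 * 100
   = 43.67 %

43.67 %


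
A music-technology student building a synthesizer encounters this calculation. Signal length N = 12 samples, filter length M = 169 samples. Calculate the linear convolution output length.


Linear convolution output length:
L = N + M - 1
  = 12 + 169 - 1
  = 180 samples

180


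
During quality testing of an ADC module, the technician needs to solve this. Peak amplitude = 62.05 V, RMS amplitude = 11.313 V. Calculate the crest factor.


Crest factor is the ratio of peak to RMS:
CF = V_peak / V_rms
   = 62.05 / 11.313
   = 5.4848

5.4848


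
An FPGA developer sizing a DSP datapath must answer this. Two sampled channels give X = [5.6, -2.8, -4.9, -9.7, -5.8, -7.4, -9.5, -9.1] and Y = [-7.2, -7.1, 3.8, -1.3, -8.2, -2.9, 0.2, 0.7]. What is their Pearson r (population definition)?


Pearson correlation coefficient (population):
r = cov(X,Y) / (std(X) * std(Y))
Mean X = -5.45, Mean Y = -2.75
Cov(X,Y) = -10.7
Std(X) = 4.758414, Std(Y) = 4.093593
r = -0.5493

-0.5493


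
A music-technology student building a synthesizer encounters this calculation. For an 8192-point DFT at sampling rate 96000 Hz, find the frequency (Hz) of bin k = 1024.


Frequency of DFT bin k:
f_k = k * fs / N
    = 1024 * 96000 / 8192
    = 98304000 / 8192
    = 12000.0 Hz

12000.0 Hz


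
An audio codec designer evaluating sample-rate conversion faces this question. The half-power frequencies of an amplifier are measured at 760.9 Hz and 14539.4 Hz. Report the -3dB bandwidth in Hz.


Bandwidth is the difference of -3dB frequencies:
BW = f_high - f_low
   = 14539.4 - 760.9
   = 13778.5 Hz

13778.5 Hz


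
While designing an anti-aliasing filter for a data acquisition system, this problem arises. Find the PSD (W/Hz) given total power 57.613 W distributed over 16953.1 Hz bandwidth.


Power spectral density:
PSD = P / BW
    = 57.613 / 16953.1
    = 0.00339838 W/Hz

0.00339838 W/Hz


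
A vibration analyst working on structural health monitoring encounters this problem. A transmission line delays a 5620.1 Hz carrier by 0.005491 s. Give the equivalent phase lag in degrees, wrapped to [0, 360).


Phase shift from frequency and time delay:
phi = 360 * f * t_delay
    = 360 * 5620.1 * 0.005491
    = 11109.59 degrees
    mod 360 = 309.59 degrees

309.59 degrees


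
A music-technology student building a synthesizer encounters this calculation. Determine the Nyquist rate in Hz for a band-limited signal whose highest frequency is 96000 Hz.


The Nyquist rate is twice the maximum frequency component.
fs_min = 2 * fmax
      = 2 * 96000
      = 192000 Hz

192000


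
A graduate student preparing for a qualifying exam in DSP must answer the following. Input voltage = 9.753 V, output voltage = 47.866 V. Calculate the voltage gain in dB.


Voltage gain in dB:
G = 20 * log10(Vout / Vin)
  = 20 * log10(47.866 / 9.753)
  = 20 * log10(4.907823)
  = 20 * 0.690889
  = 13.82 dB

13.82 dB


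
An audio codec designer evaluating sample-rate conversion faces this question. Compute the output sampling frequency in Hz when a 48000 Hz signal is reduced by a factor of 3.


Decimation reduces the sample rate:
fs_out = fs_in / M
       = 48000 / 3
       = 16000.0 Hz

16000.0 Hz


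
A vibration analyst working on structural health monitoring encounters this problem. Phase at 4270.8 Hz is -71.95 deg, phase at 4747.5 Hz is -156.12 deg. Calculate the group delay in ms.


Group delay from phase difference:
tau = -d(phi)/d(omega)
d(phi) = -84.17 deg = -1.469044 rad
d(omega) = 2*pi*(4747.5 - 4270.8) = 2995.1944 rad/s
tau = -(-1.469044) / 2995.1944
    = 0.4905 ms

0.4905 ms


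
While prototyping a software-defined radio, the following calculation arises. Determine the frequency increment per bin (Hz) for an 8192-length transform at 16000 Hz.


DFT frequency resolution:
df = fs / N
   = 16000 / 8192
   = 1.9531 Hz

1.9531 Hz


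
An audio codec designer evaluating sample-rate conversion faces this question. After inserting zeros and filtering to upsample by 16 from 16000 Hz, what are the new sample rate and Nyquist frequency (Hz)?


Step 1 — output sample rate after interpolation by L:
fs_out = L * fs_in = 16 * 16000 = 256000 Hz

Step 2 — Nyquist frequency of the output stream:
f_Nyq = fs_out / 2 = 256000 / 2 = 128000.0 Hz

fs_out = 256000 Hz; f_Nyquist = 128000.0 Hz


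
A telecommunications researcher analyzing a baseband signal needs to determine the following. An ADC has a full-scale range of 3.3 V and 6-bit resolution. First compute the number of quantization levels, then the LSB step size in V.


Step 1 — number of quantization levels:
L = 2^N = 2^6 = 64

Step 2 — LSB step size:
delta = Vfs / L
      = 3.3 / 64
      = 0.0515625 V

Levels = 64; step size = 0.0515625 V


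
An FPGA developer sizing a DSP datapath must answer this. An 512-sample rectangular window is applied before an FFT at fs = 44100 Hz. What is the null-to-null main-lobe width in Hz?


Main lobe width for a rectangular window:
Width = 2 * fs / N
      = 2 * 44100 / 512
      = 88200 / 512
      = 172.266 Hz

172.266 Hz


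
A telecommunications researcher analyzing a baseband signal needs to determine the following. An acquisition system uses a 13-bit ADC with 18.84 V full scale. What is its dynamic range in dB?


Dynamic range from full-scale to LSB:
V_min = V_max / 2^bits = 18.84 / 2^13
DR = 20 * log10(V_max / V_min)
   = 20 * log10(2^13)
   = 20 * 13 * log10(2)
   = 78.27 dB

78.27 dB


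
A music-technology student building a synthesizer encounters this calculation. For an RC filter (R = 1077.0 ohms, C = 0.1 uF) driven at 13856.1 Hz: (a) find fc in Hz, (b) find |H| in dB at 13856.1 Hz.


Step 1 — cutoff frequency:
fc = 1 / (2*pi*R*C)
C = 0.1 uF = 1e-07 F
fc = 1 / (2*pi*1077.0*1e-07)
   = 1477.762 Hz

Step 2 — magnitude at f = 13856.1 Hz:
|H(f)| = 1 / sqrt(1 + (f/fc)^2)
f/fc = 13856.1 / 1477.762 = 9.376408
|H| = 1 / sqrt(1 + 87.917027) = 0.1060492
|H|_dB = 20*log10(0.1060492) = -19.49 dB

fc = 1477.762 Hz; |H(13856.1 Hz)| = -19.49 dB


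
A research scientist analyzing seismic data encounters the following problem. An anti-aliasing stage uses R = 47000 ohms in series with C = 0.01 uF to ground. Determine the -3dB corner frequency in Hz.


Cutoff frequency of a first-order RC filter:
fc = 1 / (2 * pi * R * C)
C = 0.01 uF = 1e-08 F
fc = 1 / (2 * pi * 47000 * 1e-08)
   = 1 / 0.0029530970943744
   = 338.627538 Hz

338.627538 Hz


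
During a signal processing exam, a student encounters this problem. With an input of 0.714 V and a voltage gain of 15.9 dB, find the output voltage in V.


Output voltage from dB gain:
V_out = V_in * 10^(gain_dB / 20)
      = 0.714 * 10^(15.9 / 20)
      = 0.714 * 6.237348
      = 4.4535 V

4.4535 V


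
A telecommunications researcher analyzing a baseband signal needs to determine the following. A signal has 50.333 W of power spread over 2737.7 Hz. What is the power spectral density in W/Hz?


Power spectral density:
PSD = P / BW
    = 50.333 / 2737.7
    = 0.01838514 W/Hz

0.01838514 W/Hz


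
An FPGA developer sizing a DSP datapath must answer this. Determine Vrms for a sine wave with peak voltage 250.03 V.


RMS voltage for a sinusoidal waveform:
V_rms = V_peak / sqrt(2)
      = 250.03 / 1.414214
      = 176.798 V

176.798 V


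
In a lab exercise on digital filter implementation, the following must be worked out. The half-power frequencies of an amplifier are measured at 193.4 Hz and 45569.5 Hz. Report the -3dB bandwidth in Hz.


Bandwidth is the difference of -3dB frequencies:
BW = f_high - f_low
   = 45569.5 - 193.4
   = 45376.1 Hz

45376.1 Hz


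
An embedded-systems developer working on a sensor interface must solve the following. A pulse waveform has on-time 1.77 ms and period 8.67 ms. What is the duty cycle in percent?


Duty cycle as a percentage:
DC = (t_on / T) * 100
   = (1.77 / 8.67) * 100
   = 0.204152 * 100
   = 20.42 %

20.42 %


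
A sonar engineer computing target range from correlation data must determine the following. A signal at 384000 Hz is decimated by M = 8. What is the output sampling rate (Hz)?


Decimation reduces the sample rate:
fs_out = fs_in / M
       = 384000 / 8
       = 48000.0 Hz

48000.0 Hz


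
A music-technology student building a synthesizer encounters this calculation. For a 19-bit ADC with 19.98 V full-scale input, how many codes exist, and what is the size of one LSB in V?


Step 1 — number of quantization levels:
L = 2^N = 2^19 = 524288

Step 2 — LSB step size:
delta = Vfs / L
      = 19.98 / 524288
      = 3.811e-05 V

Levels = 524288; step size = 3.811e-05 V


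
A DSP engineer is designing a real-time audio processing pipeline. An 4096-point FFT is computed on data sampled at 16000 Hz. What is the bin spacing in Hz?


DFT frequency resolution:
df = fs / N
   = 16000 / 4096
   = 3.9062 Hz

3.9062 Hz


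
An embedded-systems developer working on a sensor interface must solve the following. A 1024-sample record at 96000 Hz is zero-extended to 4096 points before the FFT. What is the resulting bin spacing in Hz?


Frequency resolution after zero-padding:
N_padded = 1024 * 4 = 4096
df = fs / N_padded
   = 96000 / 4096
   = 23.4375 Hz

23.4375 Hz


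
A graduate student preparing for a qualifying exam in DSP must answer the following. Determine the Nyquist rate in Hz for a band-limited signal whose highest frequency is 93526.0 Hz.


The Nyquist rate is twice the maximum frequency component.
fs_min = 2 * fmax
      = 2 * 93526.0
      = 187052.0 Hz

187052.0


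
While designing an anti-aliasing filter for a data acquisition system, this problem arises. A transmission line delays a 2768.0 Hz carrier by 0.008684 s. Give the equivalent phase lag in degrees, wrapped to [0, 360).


Phase shift from frequency and time delay:
phi = 360 * f * t_delay
    = 360 * 2768.0 * 0.008684
    = 8653.43 degrees
    mod 360 = 13.43 degrees

13.43 degrees


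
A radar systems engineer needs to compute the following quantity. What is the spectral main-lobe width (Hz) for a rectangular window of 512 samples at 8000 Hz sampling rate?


Main lobe width for a rectangular window:
Width = 2 * fs / N
      = 2 * 8000 / 512
      = 16000 / 512
      = 31.25 Hz

31.25 Hz


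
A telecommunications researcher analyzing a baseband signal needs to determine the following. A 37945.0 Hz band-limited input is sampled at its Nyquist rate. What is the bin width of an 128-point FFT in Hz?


Step 1 — Nyquist sampling rate:
fs = 2 * fmax = 2 * 37945.0 = 75890.0 Hz

Step 2 — DFT bin spacing:
df = fs / N = 75890.0 / 128 = 592.8906 Hz

592.8906 Hz


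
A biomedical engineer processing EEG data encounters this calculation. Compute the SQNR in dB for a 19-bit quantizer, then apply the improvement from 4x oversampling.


Step 1 — baseline SQNR at Nyquist:
SQNR_base = 6.02*N + 1.76
          = 6.02*19 + 1.76
          = 116.14 dB

Step 2 — oversampling processing gain:
G = 10*log10(OSR) = 10*log10(4) = 6.02 dB

Step 3 — total:
SQNR_total = 116.14 + 6.02 = 122.16 dB

Base SQNR = 116.14 dB; oversampled SQNR = 122.16 dB


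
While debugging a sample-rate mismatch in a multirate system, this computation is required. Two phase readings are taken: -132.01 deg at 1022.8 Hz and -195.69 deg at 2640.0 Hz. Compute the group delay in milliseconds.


Group delay from phase difference:
tau = -d(phi)/d(omega)
d(phi) = -63.68 deg = -1.111426 rad
d(omega) = 2*pi*(2640.0 - 1022.8) = 10161.1673 rad/s
tau = -(-1.111426) / 10161.1673
    = 0.1094 ms

0.1094 ms


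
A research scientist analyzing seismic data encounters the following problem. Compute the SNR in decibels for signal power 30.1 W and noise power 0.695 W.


SNR in decibels:
SNR = 10 * log10(Ps / Pn)
    = 10 * log10(30.1 / 0.695)
    = 10 * log10(43.3094)
    = 10 * 1.6366
    = 16.37 dB

16.37 dB


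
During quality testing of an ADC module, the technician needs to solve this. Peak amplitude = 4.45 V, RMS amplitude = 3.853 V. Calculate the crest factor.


Crest factor is the ratio of peak to RMS:
CF = V_peak / V_rms
   = 4.45 / 3.853
   = 1.1549

1.1549


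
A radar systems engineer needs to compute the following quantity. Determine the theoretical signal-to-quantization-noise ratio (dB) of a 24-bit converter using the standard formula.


Theoretical SNR for a full-scale sinusoid:
SNR = 6.02 * N + 1.76
    = 6.02 * 24 + 1.76
    = 144.48 + 1.76
    = 146.24 dB

146.24 dB


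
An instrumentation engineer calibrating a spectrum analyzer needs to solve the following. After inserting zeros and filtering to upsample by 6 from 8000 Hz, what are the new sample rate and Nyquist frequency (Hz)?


Step 1 — output sample rate after interpolation by L:
fs_out = L * fs_in = 6 * 8000 = 48000 Hz

Step 2 — Nyquist frequency of the output stream:
f_Nyq = fs_out / 2 = 48000 / 2 = 24000.0 Hz

fs_out = 48000 Hz; f_Nyquist = 24000.0 Hz


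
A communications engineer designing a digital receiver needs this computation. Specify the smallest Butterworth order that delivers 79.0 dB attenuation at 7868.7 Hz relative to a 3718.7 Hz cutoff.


Butterworth filter order formula:
n = log10(10^(A/10) - 1) / (2 * log10(f_stop/f_pass))
10^(79.0/10) - 1 = 79432822.4724
f_stop/f_pass = 7868.7 / 3718.7 = 2.116
n = 12.1347 -> ceil = 13

13


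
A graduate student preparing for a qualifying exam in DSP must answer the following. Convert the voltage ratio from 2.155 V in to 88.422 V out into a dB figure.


Voltage gain in dB:
G = 20 * log10(Vout / Vin)
  = 20 * log10(88.422 / 2.155)
  = 20 * log10(41.03109)
  = 20 * 1.613113
  = 32.26 dB

32.26 dB


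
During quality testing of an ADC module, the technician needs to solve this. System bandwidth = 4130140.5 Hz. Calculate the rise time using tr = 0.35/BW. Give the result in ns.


Rise time from bandwidth relationship:
tr = 0.35 / BW
   = 0.35 / 4130140.5
   = 8.474287981e-08 s
   = 84.7429 ns

84.7429 ns


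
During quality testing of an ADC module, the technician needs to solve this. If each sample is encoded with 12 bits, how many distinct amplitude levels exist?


Number of quantization levels = 2^N
= 2^12
= 4096

4096


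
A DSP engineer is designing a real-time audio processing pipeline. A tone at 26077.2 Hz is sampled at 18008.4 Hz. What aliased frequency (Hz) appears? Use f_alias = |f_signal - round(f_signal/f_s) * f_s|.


Compute the nearest integer multiple of fs to the signal:
n = round(26077.2 / 18008.4) = 1
f_alias = |26077.2 - 1 * 18008.4|
        = |26077.2 - 18008.4|
        = 8068.8 Hz

8068.8


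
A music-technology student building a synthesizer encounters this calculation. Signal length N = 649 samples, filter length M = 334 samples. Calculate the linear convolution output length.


Linear convolution output length:
L = N + M - 1
  = 649 + 334 - 1
  = 982 samples

982


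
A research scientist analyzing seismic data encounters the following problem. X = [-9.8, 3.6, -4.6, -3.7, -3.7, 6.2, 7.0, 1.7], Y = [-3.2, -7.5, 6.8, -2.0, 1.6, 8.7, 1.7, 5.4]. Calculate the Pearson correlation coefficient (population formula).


Pearson correlation coefficient (population):
r = cov(X,Y) / (std(X) * std(Y))
Mean X = -0.4125, Mean Y = 1.4375
Cov(X,Y) = 6.790469
Std(X) = 5.550999, Std(Y) = 5.129556
r = 0.2385

0.2385


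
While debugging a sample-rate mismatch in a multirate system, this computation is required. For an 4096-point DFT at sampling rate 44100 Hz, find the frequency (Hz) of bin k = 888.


Frequency of DFT bin k:
f_k = k * fs / N
    = 888 * 44100 / 4096
    = 39160800 / 4096
    = 9560.742 Hz

9560.742 Hz


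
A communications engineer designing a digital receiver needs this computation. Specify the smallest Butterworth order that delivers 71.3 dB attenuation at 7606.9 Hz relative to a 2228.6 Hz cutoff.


Butterworth filter order formula:
n = log10(10^(A/10) - 1) / (2 * log10(f_stop/f_pass))
10^(71.3/10) - 1 = 13489627.8259
f_stop/f_pass = 7606.9 / 2228.6 = 3.4133
n = 6.6864 -> ceil = 7

7


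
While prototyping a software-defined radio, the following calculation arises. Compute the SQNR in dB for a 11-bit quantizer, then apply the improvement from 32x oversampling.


Step 1 — baseline SQNR at Nyquist:
SQNR_base = 6.02*N + 1.76
          = 6.02*11 + 1.76
          = 67.98 dB

Step 2 — oversampling processing gain:
G = 10*log10(OSR) = 10*log10(32) = 15.05 dB

Step 3 — total:
SQNR_total = 67.98 + 15.05 = 83.03 dB

Base SQNR = 67.98 dB; oversampled SQNR = 83.03 dB


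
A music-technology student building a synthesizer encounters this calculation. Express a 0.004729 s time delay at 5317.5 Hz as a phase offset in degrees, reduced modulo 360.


Phase shift from frequency and time delay:
phi = 360 * f * t_delay
    = 360 * 5317.5 * 0.004729
    = 9052.72 degrees
    mod 360 = 52.72 degrees

52.72 degrees


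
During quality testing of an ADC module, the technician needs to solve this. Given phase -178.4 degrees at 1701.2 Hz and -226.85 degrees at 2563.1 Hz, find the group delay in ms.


Group delay from phase difference:
tau = -d(phi)/d(omega)
d(phi) = -48.45 deg = -0.845612 rad
d(omega) = 2*pi*(2563.1 - 1701.2) = 5415.4774 rad/s
tau = -(-0.845612) / 5415.4774
    = 0.1561 ms

0.1561 ms


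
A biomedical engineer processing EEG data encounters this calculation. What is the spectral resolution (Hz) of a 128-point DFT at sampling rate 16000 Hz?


DFT frequency resolution:
df = fs / N
   = 16000 / 128
   = 125.0 Hz

125.0 Hz


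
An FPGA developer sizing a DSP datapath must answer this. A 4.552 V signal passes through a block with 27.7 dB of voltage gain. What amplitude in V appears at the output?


Output voltage from dB gain:
V_out = V_in * 10^(gain_dB / 20)
      = 4.552 * 10^(27.7 / 20)
      = 4.552 * 24.266101
      = 110.4593 V

110.4593 V


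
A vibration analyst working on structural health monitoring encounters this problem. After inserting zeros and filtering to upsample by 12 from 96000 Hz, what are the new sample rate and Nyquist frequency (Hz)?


Step 1 — output sample rate after interpolation by L:
fs_out = L * fs_in = 12 * 96000 = 1152000 Hz

Step 2 — Nyquist frequency of the output stream:
f_Nyq = fs_out / 2 = 1152000 / 2 = 576000.0 Hz

fs_out = 1152000 Hz; f_Nyquist = 576000.0 Hz


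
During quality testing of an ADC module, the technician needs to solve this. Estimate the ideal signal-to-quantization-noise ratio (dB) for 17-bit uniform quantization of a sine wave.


Theoretical SNR for a full-scale sinusoid:
SNR = 6.02 * N + 1.76
    = 6.02 * 17 + 1.76
    = 102.34 + 1.76
    = 104.1 dB

104.1 dB


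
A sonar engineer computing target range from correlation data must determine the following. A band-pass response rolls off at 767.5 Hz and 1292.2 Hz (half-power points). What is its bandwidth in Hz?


Bandwidth is the difference of -3dB frequencies:
BW = f_high - f_low
   = 1292.2 - 767.5
   = 524.7 Hz

524.7 Hz


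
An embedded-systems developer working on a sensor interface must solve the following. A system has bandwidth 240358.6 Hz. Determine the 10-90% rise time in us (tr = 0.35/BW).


Rise time from bandwidth relationship:
tr = 0.35 / BW
   = 0.35 / 240358.6
   = 1.456157591e-06 s
   = 1.4562 us

1.4562 us


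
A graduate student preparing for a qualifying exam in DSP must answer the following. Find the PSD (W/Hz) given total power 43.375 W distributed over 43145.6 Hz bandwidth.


Power spectral density:
PSD = P / BW
    = 43.375 / 43145.6
    = 0.00100532 W/Hz

0.00100532 W/Hz


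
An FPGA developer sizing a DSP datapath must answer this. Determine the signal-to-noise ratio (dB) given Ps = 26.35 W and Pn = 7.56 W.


SNR in decibels:
SNR = 10 * log10(Ps / Pn)
    = 10 * log10(26.35 / 7.56)
    = 10 * log10(3.4854)
    = 10 * 0.5423
    = 5.42 dB

5.42 dB


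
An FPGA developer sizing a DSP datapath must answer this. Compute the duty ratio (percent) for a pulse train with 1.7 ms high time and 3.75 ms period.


Duty cycle as a percentage:
DC = (t_on / T) * 100
   = (1.7 / 3.75) * 100
   = 0.453333 * 100
   = 45.33 %

45.33 %


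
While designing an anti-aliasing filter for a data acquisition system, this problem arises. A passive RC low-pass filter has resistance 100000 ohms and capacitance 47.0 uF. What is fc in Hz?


Cutoff frequency of a first-order RC filter:
fc = 1 / (2 * pi * R * C)
C = 47.0 uF = 4.7e-05 F
fc = 1 / (2 * pi * 100000 * 4.7e-05)
   = 1 / 29.530970943744
   = 0.033863 Hz

0.033863 Hz


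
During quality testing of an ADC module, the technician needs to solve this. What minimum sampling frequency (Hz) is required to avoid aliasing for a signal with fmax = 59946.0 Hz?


The Nyquist rate is twice the maximum frequency component.
fs_min = 2 * fmax
      = 2 * 59946.0
      = 119892.0 Hz

119892.0


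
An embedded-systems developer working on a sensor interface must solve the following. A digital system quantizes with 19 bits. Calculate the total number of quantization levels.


Number of quantization levels = 2^N
= 2^19
= 524288

524288


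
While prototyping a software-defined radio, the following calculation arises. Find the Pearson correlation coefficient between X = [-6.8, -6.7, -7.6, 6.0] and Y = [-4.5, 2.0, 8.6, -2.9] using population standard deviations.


Pearson correlation coefficient (population):
r = cov(X,Y) / (std(X) * std(Y))
Mean X = -3.775, Mean Y = 0.8
Cov(X,Y) = -13.37
Std(X) = 5.654368, Std(Y) = 5.10049
r = -0.4636

-0.4636


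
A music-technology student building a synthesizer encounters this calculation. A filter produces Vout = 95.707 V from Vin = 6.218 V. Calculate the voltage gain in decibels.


Voltage gain in dB:
G = 20 * log10(Vout / Vin)
  = 20 * log10(95.707 / 6.218)
  = 20 * log10(15.391927)
  = 20 * 1.187293
  = 23.75 dB

23.75 dB


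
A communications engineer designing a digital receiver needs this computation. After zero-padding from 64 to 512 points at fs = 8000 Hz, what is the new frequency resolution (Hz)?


Frequency resolution after zero-padding:
N_padded = 64 * 8 = 512
df = fs / N_padded
   = 8000 / 512
   = 15.625 Hz

15.625 Hz


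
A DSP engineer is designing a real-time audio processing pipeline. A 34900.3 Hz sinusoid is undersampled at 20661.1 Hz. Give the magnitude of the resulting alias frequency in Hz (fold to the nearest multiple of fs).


Compute the nearest integer multiple of fs to the signal:
n = round(34900.3 / 20661.1) = 2
f_alias = |34900.3 - 2 * 20661.1|
        = |34900.3 - 41322.2|
        = 6421.9 Hz

6421.9


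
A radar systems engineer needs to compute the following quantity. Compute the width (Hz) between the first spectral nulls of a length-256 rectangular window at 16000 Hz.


Main lobe width for a rectangular window:
Width = 2 * fs / N
      = 2 * 16000 / 256
      = 32000 / 256
      = 125.0 Hz

125.0 Hz


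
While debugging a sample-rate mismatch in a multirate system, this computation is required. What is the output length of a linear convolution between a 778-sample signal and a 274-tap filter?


Linear convolution output length:
L = N + M - 1
  = 778 + 274 - 1
  = 1051 samples

1051


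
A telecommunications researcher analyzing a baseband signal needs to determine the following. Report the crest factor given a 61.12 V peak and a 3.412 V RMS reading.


Crest factor is the ratio of peak to RMS:
CF = V_peak / V_rms
   = 61.12 / 3.412
   = 17.9132

17.9132


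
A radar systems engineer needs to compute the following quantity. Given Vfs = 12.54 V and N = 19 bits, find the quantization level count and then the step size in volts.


Step 1 — number of quantization levels:
L = 2^N = 2^19 = 524288

Step 2 — LSB step size:
delta = Vfs / L
      = 12.54 / 524288
      = 2.392e-05 V

Levels = 524288; step size = 2.392e-05 V


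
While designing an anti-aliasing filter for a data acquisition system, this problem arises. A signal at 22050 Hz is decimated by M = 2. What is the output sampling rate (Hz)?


Decimation reduces the sample rate:
fs_out = fs_in / M
       = 22050 / 2
       = 11025.0 Hz

11025.0 Hz


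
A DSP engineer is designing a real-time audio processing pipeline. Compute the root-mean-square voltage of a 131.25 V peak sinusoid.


RMS voltage for a sinusoidal waveform:
V_rms = V_peak / sqrt(2)
      = 131.25 / 1.414214
      = 92.808 V

92.808 V


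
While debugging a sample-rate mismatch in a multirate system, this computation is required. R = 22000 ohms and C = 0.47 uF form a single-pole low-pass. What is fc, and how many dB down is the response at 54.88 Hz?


Step 1 — cutoff frequency:
fc = 1 / (2*pi*R*C)
C = 0.47 uF = 4.7e-07 F
fc = 1 / (2*pi*22000*4.7e-07)
   = 15.3922 Hz

Step 2 — magnitude at f = 54.88 Hz:
|H(f)| = 1 / sqrt(1 + (f/fc)^2)
f/fc = 54.88 / 15.3922 = 3.565442
|H| = 1 / sqrt(1 + 12.712377) = 0.2700497
|H|_dB = 20*log10(0.2700497) = -11.37 dB

fc = 15.3922 Hz; |H(54.88 Hz)| = -11.37 dB


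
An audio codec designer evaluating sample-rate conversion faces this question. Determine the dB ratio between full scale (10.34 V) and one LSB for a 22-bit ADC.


Dynamic range from full-scale to LSB:
V_min = V_max / 2^bits = 10.34 / 2^22
DR = 20 * log10(V_max / V_min)
   = 20 * log10(2^22)
   = 20 * 22 * log10(2)
   = 132.45 dB

132.45 dB


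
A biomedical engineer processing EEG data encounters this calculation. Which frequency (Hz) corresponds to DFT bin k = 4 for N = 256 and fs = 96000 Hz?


Frequency of DFT bin k:
f_k = k * fs / N
    = 4 * 96000 / 256
    = 384000 / 256
    = 1500.0 Hz

1500.0 Hz


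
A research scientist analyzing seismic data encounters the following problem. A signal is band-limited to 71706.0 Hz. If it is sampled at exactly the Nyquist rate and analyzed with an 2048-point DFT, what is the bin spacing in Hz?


Step 1 — Nyquist sampling rate:
fs = 2 * fmax = 2 * 71706.0 = 143412.0 Hz

Step 2 — DFT bin spacing:
df = fs / N = 143412.0 / 2048 = 70.0254 Hz

70.0254 Hz


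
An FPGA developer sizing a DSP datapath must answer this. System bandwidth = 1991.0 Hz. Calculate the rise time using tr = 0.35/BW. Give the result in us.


Rise time from bandwidth relationship:
tr = 0.35 / BW
   = 0.35 / 1991.0
   = 0.0001757910598 s
   = 175.7911 us

175.7911 us


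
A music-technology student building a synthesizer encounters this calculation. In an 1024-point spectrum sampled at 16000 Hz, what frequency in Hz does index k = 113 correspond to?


Frequency of DFT bin k:
f_k = k * fs / N
    = 113 * 16000 / 1024
    = 1808000 / 1024
    = 1765.625 Hz

1765.625 Hz


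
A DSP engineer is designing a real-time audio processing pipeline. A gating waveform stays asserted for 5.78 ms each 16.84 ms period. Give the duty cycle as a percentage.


Duty cycle as a percentage:
DC = (t_on / T) * 100
   = (5.78 / 16.84) * 100
   = 0.34323 * 100
   = 34.32 %

34.32 %


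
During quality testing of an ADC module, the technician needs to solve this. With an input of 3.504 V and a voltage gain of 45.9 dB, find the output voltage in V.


Output voltage from dB gain:
V_out = V_in * 10^(gain_dB / 20)
      = 3.504 * 10^(45.9 / 20)
      = 3.504 * 197.242274
      = 691.1369 V

691.1369 V


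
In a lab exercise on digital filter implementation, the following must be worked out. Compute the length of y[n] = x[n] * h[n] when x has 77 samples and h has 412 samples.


Linear convolution output length:
L = N + M - 1
  = 77 + 412 - 1
  = 488 samples

488


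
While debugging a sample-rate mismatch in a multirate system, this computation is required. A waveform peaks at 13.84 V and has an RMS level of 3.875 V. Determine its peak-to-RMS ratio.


Crest factor is the ratio of peak to RMS:
CF = V_peak / V_rms
   = 13.84 / 3.875
   = 3.5716

3.5716


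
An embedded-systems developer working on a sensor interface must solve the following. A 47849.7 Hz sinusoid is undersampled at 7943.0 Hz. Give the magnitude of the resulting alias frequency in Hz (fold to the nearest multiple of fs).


Compute the nearest integer multiple of fs to the signal:
n = round(47849.7 / 7943.0) = 6
f_alias = |47849.7 - 6 * 7943.0|
        = |47849.7 - 47658.0|
        = 191.7 Hz

191.7


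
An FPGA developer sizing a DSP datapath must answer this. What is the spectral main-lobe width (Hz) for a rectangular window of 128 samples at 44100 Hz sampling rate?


Main lobe width for a rectangular window:
Width = 2 * fs / N
      = 2 * 44100 / 128
      = 88200 / 128
      = 689.062 Hz

689.062 Hz


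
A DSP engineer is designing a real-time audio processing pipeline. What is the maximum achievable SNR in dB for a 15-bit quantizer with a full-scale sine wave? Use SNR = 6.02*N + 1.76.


Theoretical SNR for a full-scale sinusoid:
SNR = 6.02 * N + 1.76
    = 6.02 * 15 + 1.76
    = 90.3 + 1.76
    = 92.06 dB

92.06 dB


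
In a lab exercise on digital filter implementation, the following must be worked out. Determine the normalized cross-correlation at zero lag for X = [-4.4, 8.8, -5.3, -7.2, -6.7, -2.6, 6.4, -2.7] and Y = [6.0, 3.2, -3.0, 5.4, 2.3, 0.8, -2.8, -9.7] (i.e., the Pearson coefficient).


Pearson correlation coefficient (population):
r = cov(X,Y) / (std(X) * std(Y))
Mean X = -1.7125, Mean Y = 0.275
Cov(X,Y) = -3.334063
Std(X) = 5.625486, Std(Y) = 4.894576
r = -0.1211

-0.1211


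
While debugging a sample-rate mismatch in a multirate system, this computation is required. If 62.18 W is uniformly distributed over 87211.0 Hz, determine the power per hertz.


Power spectral density:
PSD = P / BW
    = 62.18 / 87211.0
    = 0.00071298 W/Hz

0.00071298 W/Hz


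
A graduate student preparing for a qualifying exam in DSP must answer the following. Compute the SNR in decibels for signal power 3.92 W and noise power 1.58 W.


SNR in decibels:
SNR = 10 * log10(Ps / Pn)
    = 10 * log10(3.92 / 1.58)
    = 10 * log10(2.481)
    = 10 * 0.3946
    = 3.95 dB

3.95 dB


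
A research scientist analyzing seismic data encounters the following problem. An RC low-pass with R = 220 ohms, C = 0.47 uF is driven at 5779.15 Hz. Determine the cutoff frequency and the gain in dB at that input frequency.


Step 1 — cutoff frequency:
fc = 1 / (2*pi*R*C)
C = 0.47 uF = 4.7e-07 F
fc = 1 / (2*pi*220*4.7e-07)
   = 1539.216 Hz

Step 2 — magnitude at f = 5779.15 Hz:
|H(f)| = 1 / sqrt(1 + (f/fc)^2)
f/fc = 5779.15 / 1539.216 = 3.754606
|H| = 1 / sqrt(1 + 14.097066) = 0.2573675
|H|_dB = 20*log10(0.2573675) = -11.79 dB

fc = 1539.216 Hz; |H(5779.15 Hz)| = -11.79 dB


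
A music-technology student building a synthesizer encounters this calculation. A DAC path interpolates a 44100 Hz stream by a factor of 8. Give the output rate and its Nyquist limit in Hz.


Step 1 — output sample rate after interpolation by L:
fs_out = L * fs_in = 8 * 44100 = 352800 Hz

Step 2 — Nyquist frequency of the output stream:
f_Nyq = fs_out / 2 = 352800 / 2 = 176400.0 Hz

fs_out = 352800 Hz; f_Nyquist = 176400.0 Hz


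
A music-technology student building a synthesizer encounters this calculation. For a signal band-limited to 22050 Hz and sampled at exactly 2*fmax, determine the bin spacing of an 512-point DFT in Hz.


Step 1 — Nyquist sampling rate:
fs = 2 * fmax = 2 * 22050 = 44100 Hz

Step 2 — DFT bin spacing:
df = fs / N = 44100 / 512 = 86.1328 Hz

86.1328 Hz


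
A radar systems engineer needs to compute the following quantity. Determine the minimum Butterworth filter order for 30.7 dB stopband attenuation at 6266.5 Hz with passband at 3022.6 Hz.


Butterworth filter order formula:
n = log10(10^(A/10) - 1) / (2 * log10(f_stop/f_pass))
10^(30.7/10) - 1 = 1173.8976
f_stop/f_pass = 6266.5 / 3022.6 = 2.0732
n = 4.8471 -> ceil = 5

5


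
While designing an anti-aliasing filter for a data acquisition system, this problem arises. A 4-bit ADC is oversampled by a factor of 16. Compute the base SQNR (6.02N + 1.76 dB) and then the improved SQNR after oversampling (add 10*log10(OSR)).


Step 1 — baseline SQNR at Nyquist:
SQNR_base = 6.02*N + 1.76
          = 6.02*4 + 1.76
          = 25.84 dB

Step 2 — oversampling processing gain:
G = 10*log10(OSR) = 10*log10(16) = 12.04 dB

Step 3 — total:
SQNR_total = 25.84 + 12.04 = 37.88 dB

Base SQNR = 25.84 dB; oversampled SQNR = 37.88 dB


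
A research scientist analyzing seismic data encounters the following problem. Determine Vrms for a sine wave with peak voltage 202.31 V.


RMS voltage for a sinusoidal waveform:
V_rms = V_peak / sqrt(2)
      = 202.31 / 1.414214
      = 143.055 V

143.055 V


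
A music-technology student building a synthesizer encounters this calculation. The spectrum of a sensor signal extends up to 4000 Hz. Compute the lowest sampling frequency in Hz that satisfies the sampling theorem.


The Nyquist rate is twice the maximum frequency component.
fs_min = 2 * fmax
      = 2 * 4000
      = 8000 Hz

8000


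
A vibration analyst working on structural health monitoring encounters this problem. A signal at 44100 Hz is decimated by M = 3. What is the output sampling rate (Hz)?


Decimation reduces the sample rate:
fs_out = fs_in / M
       = 44100 / 3
       = 14700.0 Hz

14700.0 Hz


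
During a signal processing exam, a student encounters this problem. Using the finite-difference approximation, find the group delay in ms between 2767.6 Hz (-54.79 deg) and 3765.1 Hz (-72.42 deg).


Group delay from phase difference:
tau = -d(phi)/d(omega)
d(phi) = -17.63 deg = -0.307702 rad
d(omega) = 2*pi*(3765.1 - 2767.6) = 6267.4773 rad/s
tau = -(-0.307702) / 6267.4773
    = 0.0491 ms

0.0491 ms


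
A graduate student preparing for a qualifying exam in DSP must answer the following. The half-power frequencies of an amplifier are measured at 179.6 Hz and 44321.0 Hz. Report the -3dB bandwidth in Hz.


Bandwidth is the difference of -3dB frequencies:
BW = f_high - f_low
   = 44321.0 - 179.6
   = 44141.4 Hz

44141.4 Hz


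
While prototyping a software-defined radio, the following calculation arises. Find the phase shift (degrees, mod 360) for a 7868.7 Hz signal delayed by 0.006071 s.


Phase shift from frequency and time delay:
phi = 360 * f * t_delay
    = 360 * 7868.7 * 0.006071
    = 17197.52 degrees
    mod 360 = 277.52 degrees

277.52 degrees


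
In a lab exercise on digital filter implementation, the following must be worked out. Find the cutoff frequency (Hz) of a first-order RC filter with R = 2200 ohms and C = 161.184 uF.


Cutoff frequency of a first-order RC filter:
fc = 1 / (2 * pi * R * C)
C = 161.184 uF = 0.000161184 F
fc = 1 / (2 * pi * 2200 * 0.000161184)
   = 1 / 2.2280476692154
   = 0.448823 Hz

0.448823 Hz


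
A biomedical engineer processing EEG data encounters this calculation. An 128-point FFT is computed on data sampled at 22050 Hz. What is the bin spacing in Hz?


DFT frequency resolution:
df = fs / N
   = 22050 / 128
   = 172.2656 Hz

172.2656 Hz


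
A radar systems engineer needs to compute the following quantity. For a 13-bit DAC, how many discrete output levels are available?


Number of quantization levels = 2^N
= 2^13
= 8192

8192


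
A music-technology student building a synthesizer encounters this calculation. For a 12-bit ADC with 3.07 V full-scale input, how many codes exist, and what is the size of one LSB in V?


Step 1 — number of quantization levels:
L = 2^N = 2^12 = 4096

Step 2 — LSB step size:
delta = Vfs / L
      = 3.07 / 4096
      = 0.00074951 V

Levels = 4096; step size = 0.00074951 V


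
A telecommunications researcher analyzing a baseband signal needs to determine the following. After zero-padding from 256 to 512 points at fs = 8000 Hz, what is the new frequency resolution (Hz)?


Frequency resolution after zero-padding:
N_padded = 256 * 2 = 512
df = fs / N_padded
   = 8000 / 512
   = 15.625 Hz

15.625 Hz


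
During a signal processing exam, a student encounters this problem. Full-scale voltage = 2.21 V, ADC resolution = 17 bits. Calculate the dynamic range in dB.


Dynamic range from full-scale to LSB:
V_min = V_max / 2^bits = 2.21 / 2^17
DR = 20 * log10(V_max / V_min)
   = 20 * log10(2^17)
   = 20 * 17 * log10(2)
   = 102.35 dB

102.35 dB


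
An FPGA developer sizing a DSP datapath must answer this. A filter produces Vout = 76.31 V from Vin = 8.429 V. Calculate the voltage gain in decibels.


Voltage gain in dB:
G = 20 * log10(Vout / Vin)
  = 20 * log10(76.31 / 8.429)
  = 20 * log10(9.053268)
  = 20 * 0.956805
  = 19.14 dB

19.14 dB
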